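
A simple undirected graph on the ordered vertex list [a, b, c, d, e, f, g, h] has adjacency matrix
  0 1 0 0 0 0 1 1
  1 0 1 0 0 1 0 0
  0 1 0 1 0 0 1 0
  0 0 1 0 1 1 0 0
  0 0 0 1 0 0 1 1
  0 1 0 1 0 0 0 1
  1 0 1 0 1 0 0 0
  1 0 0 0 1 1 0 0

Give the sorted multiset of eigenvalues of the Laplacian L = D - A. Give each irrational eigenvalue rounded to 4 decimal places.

[0, 2, 2, 2, 4, 4, 4, 6]

With the vertex order [a, b, c, d, e, f, g, h], the degrees are [3, 3, 3, 3, 3, 3, 3, 3], giving D = diag(3, 3, 3, 3, 3, 3, 3, 3) and L = D - A. Since every row of L sums to 0, the all-ones vector is in the kernel and 0 is an eigenvalue. The single zero eigenvalue shows the graph is connected. By the matrix-tree theorem the graph has (1/8) * product of the nonzero eigenvalues = 384 spanning trees.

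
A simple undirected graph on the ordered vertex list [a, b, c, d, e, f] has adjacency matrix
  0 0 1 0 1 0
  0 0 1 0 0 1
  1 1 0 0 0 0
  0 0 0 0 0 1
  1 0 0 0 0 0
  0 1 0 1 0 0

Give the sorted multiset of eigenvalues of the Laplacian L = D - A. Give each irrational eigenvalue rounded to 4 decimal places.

[0, 0.2679, 1, 2, 3, 3.7321]

Reading degrees in the order [a, b, c, d, e, f] gives [2, 2, 2, 1, 1, 2]; set D = diag(2, 2, 2, 1, 1, 2) and form L = D - A. The multiplicity of 0 as a Laplacian eigenvalue equals the number of connected components. The eigenvalues sum to 10, which equals trace(L) = 2|E|.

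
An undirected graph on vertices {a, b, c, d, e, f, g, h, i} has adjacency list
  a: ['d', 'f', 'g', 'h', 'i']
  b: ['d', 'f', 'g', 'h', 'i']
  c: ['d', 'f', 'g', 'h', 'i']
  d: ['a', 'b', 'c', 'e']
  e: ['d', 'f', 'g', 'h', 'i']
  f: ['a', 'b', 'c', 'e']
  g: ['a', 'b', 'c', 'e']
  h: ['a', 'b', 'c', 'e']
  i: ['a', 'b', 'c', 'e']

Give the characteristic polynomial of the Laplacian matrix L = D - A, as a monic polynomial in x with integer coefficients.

x^9 - 40x^8 + 690x^7 - 6720x^6 + 40485x^5 - 154704x^4 + 366560x^3 - 492800x^2 + 288000x

With the vertex order [a, b, c, d, e, f, g, h, i], the degrees are [5, 5, 5, 4, 5, 4, 4, 4, 4], giving D = diag(5, 5, 5, 4, 5, 4, 4, 4, 4) and L = D - A. Computing det(xI - L) by cofactor expansion (or equivalently via sum-over-permutations) gives x^9 - 40x^8 + 690x^7 - 6720x^6 + 40485x^5 - 154704x^4 + 366560x^3 - 492800x^2 + 288000x. Since p(0) = det(-L) = 0, x divides p(x). There is one zero in the spectrum, matching the 1 component. The eigenvalues sum to 40, which equals trace(L) = 2|E|.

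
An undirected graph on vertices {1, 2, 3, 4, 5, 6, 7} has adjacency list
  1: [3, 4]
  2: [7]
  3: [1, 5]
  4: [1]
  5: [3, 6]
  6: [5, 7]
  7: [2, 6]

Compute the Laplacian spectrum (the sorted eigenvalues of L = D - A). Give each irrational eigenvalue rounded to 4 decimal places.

[0, 0.1981, 0.7530, 1.5550, 2.4450, 3.2470, 3.8019]

Reading degrees in the order [1, 2, 3, 4, 5, 6, 7] gives [2, 1, 2, 1, 2, 2, 2]; set D = diag(2, 1, 2, 1, 2, 2, 2) and form L = D - A. Since every row of L sums to 0, the all-ones vector is in the kernel and 0 is an eigenvalue. The single zero eigenvalue shows the graph is connected.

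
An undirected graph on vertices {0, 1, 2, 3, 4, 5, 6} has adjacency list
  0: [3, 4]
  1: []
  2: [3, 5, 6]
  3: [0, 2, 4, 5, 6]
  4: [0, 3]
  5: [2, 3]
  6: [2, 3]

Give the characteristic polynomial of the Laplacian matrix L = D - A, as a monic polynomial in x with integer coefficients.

With the vertex order [0, 1, 2, 3, 4, 5, 6], the degrees are [2, 0, 3, 5, 2, 2, 2], giving D = diag(2, 0, 3, 5, 2, 2, 2) and L = D - A. The eigenvalues of L are [0, 0, 1, 2, 3, 4, 6]; the characteristic polynomial is the product of (x - lambda_i), which multiplies out to x^7 - 16x^6 + 95x^5 - 260x^4 + 324x^3 - 144x^2. The constant term is 0 because L is singular (the all-ones vector lies in its kernel). The eigenvalues sum to 16, which equals trace(L) = 2|E|.

x^7 - 16x^6 + 95x^5 - 260x^4 + 324x^3 - 144x^2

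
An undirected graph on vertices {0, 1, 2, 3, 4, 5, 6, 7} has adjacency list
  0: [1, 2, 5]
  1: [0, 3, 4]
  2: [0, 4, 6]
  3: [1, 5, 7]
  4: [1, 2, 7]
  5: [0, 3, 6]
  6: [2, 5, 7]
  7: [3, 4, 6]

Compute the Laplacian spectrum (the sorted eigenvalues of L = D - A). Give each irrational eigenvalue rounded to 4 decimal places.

Reading degrees in the order [0, 1, 2, 3, 4, 5, 6, 7] gives [3, 3, 3, 3, 3, 3, 3, 3]; set D = diag(3, 3, 3, 3, 3, 3, 3, 3) and form L = D - A. Diagonalising L (or applying a numerical eigensolver to the 8x8 matrix) gives the spectrum above. The eigenvalues sum to 24, which equals trace(L) = 2|E|.

[0, 2, 2, 2, 4, 4, 4, 6]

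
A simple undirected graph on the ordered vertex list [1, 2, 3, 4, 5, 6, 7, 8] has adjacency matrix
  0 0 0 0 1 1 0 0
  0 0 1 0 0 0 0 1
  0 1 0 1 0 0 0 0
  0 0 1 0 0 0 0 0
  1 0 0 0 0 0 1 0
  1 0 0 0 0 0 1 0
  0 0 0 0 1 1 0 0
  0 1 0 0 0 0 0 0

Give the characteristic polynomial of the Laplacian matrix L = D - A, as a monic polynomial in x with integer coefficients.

With the vertex order [1, 2, 3, 4, 5, 6, 7, 8], the degrees are [2, 2, 2, 1, 2, 2, 2, 1], giving D = diag(2, 2, 2, 1, 2, 2, 2, 1) and L = D - A. L has integer entries, so p(x) = det(xI - L) has integer coefficients. Expanding the determinant yields x^8 - 14x^7 + 78x^6 - 220x^5 + 328x^4 - 240x^3 + 64x^2. The coefficient of x^7 equals -trace(L) = -14, matching the sum of degrees. The eigenvalues sum to 14, which equals trace(L) = 2|E|. The largest eigenvalue, 4, is at most the vertex count 8.

x^8 - 14x^7 + 78x^6 - 220x^5 + 328x^4 - 240x^3 + 64x^2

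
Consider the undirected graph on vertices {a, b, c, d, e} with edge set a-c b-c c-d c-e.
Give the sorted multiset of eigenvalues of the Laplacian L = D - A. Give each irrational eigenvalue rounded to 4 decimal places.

With the vertex order [a, b, c, d, e], the degrees are [1, 1, 4, 1, 1], giving D = diag(1, 1, 4, 1, 1) and L = D - A. The multiplicity of 0 as a Laplacian eigenvalue equals the number of connected components. The single zero eigenvalue shows the graph is connected. There is one zero in the spectrum, matching the 1 component.

[0, 1, 1, 1, 5]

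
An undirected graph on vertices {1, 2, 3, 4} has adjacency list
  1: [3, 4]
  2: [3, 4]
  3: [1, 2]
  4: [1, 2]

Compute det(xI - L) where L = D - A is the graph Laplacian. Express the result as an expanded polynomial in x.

x^4 - 8x^3 + 20x^2 - 16x

Reading degrees in the order [1, 2, 3, 4] gives [2, 2, 2, 2]; set D = diag(2, 2, 2, 2) and form L = D - A. L has integer entries, so p(x) = det(xI - L) has integer coefficients. Expanding the determinant yields x^4 - 8x^3 + 20x^2 - 16x. The coefficient of x^3 equals -trace(L) = -8, matching the sum of degrees. The largest eigenvalue, 4, is at most the vertex count 4.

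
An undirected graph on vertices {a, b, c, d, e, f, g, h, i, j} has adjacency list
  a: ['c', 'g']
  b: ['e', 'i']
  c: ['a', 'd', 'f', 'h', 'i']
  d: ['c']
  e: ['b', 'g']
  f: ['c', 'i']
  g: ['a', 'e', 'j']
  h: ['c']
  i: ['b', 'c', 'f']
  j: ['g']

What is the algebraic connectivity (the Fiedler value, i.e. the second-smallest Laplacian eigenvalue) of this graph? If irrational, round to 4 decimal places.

0.3898

Reading degrees in the order [a, b, c, d, e, f, g, h, i, j] gives [2, 2, 5, 1, 2, 2, 3, 1, 3, 1]; set D = diag(2, 2, 5, 1, 2, 2, 3, 1, 3, 1) and form L = D - A. The sorted Laplacian eigenvalues are [0, 0.3898, 0.7807, 1, 1.3382, 1.5650, 2.5802, 3.9658, 4.2579, 6.1224]; the algebraic connectivity is the second entry, 0.3898. By the matrix-tree theorem the graph has (1/10) * product of the nonzero eigenvalues = 17 spanning trees. The largest eigenvalue, 6.1224, is at most the vertex count 10.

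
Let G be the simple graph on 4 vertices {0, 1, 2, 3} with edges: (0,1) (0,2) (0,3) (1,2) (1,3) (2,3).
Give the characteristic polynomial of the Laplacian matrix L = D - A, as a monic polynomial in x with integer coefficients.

With the vertex order [0, 1, 2, 3], the degrees are [3, 3, 3, 3], giving D = diag(3, 3, 3, 3) and L = D - A. L has integer entries, so p(x) = det(xI - L) has integer coefficients. Expanding the determinant yields x^4 - 12x^3 + 48x^2 - 64x. The constant term is 0 because L is singular (the all-ones vector lies in its kernel). There is one zero in the spectrum, matching the 1 component.

x^4 - 12x^3 + 48x^2 - 64x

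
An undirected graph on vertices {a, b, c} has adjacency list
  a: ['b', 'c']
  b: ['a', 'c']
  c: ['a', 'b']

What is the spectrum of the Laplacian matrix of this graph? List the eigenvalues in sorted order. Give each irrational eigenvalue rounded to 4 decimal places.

[0, 3, 3]

Reading degrees in the order [a, b, c] gives [2, 2, 2]; set D = diag(2, 2, 2) and form L = D - A. Since every row of L sums to 0, the all-ones vector is in the kernel and 0 is an eigenvalue. The eigenvalues sum to 6, which equals trace(L) = 2|E|.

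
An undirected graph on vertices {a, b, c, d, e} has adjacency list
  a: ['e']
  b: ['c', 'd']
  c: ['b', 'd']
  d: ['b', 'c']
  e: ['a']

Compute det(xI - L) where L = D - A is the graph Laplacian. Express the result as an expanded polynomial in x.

With the vertex order [a, b, c, d, e], the degrees are [1, 2, 2, 2, 1], giving D = diag(1, 2, 2, 2, 1) and L = D - A. Computing det(xI - L) by cofactor expansion (or equivalently via sum-over-permutations) gives x^5 - 8x^4 + 21x^3 - 18x^2. The coefficient of x^4 equals -trace(L) = -8, matching the sum of degrees. The largest eigenvalue, 3, is at most the vertex count 5. The eigenvalues sum to 8, which equals trace(L) = 2|E|.

x^5 - 8x^4 + 21x^3 - 18x^2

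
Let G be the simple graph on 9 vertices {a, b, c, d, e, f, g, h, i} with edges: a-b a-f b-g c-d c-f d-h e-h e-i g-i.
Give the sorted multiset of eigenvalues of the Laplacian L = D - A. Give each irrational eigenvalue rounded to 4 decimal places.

With the vertex order [a, b, c, d, e, f, g, h, i], the degrees are [2, 2, 2, 2, 2, 2, 2, 2, 2], giving D = diag(2, 2, 2, 2, 2, 2, 2, 2, 2) and L = D - A. L is symmetric positive semidefinite, so every eigenvalue is real and nonnegative. By the matrix-tree theorem the graph has (1/9) * product of the nonzero eigenvalues = 9 spanning trees.

[0, 0.4679, 0.4679, 1.6527, 1.6527, 3, 3, 3.8794, 3.8794]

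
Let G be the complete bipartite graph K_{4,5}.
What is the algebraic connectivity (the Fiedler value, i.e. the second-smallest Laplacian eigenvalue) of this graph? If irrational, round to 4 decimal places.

The graph has 9 vertices and degree multiset [5, 5, 5, 5, 4, 4, 4, 4, 4]; D is the diagonal matrix of degrees and L = D - A. Computing the eigenvalues of L and sorting gives [0, 4, 4, 4, 4, 5, 5, 5, 9]. The Fiedler value lambda_2 = 4 is strictly positive, so the graph is connected. The eigenvalues sum to 40, which equals trace(L) = 2|E|.

4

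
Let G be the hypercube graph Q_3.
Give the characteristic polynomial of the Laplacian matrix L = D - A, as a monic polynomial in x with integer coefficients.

The graph has 8 vertices and degree multiset [3, 3, 3, 3, 3, 3, 3, 3]; D is the diagonal matrix of degrees and L = D - A. L has integer entries, so p(x) = det(xI - L) has integer coefficients. Expanding the determinant yields x^8 - 24x^7 + 240x^6 - 1296x^5 + 4080x^4 - 7488x^3 + 7424x^2 - 3072x. The constant term is 0 because L is singular (the all-ones vector lies in its kernel). There is one zero in the spectrum, matching the 1 component.

x^8 - 24x^7 + 240x^6 - 1296x^5 + 4080x^4 - 7488x^3 + 7424x^2 - 3072x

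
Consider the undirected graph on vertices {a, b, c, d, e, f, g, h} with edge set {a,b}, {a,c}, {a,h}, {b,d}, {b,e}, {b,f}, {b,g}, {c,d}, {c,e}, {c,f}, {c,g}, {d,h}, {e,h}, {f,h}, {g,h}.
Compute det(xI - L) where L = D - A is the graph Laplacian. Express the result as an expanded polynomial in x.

x^8 - 30x^7 + 375x^6 - 2540x^5 + 10095x^4 - 23598x^3 + 30105x^2 - 16200x

Each diagonal entry of L is the vertex degree and each off-diagonal entry is -1 where an edge is present, 0 otherwise; in the order [a, b, c, d, e, f, g, h] the diagonal is [3, 5, 5, 3, 3, 3, 3, 5]. L has integer entries, so p(x) = det(xI - L) has integer coefficients. Expanding the determinant yields x^8 - 30x^7 + 375x^6 - 2540x^5 + 10095x^4 - 23598x^3 + 30105x^2 - 16200x. The constant term is 0 because L is singular (the all-ones vector lies in its kernel). By the matrix-tree theorem the graph has (1/8) * product of the nonzero eigenvalues = 2025 spanning trees.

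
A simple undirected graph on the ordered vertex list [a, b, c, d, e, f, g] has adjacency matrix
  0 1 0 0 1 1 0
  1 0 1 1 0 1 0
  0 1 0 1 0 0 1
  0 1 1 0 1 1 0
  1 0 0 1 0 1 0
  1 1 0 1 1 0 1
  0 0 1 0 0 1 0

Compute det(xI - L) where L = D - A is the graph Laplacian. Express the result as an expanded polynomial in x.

Reading degrees in the order [a, b, c, d, e, f, g] gives [3, 4, 3, 4, 3, 5, 2]; set D = diag(3, 4, 3, 4, 3, 5, 2) and form L = D - A. L has integer entries, so p(x) = det(xI - L) has integer coefficients. Expanding the determinant yields x^7 - 24x^6 + 232x^5 - 1152x^4 + 3086x^3 - 4206x^2 + 2261x. The constant term is 0 because L is singular (the all-ones vector lies in its kernel). The largest eigenvalue, 6.3028, is at most the vertex count 7.

x^7 - 24x^6 + 232x^5 - 1152x^4 + 3086x^3 - 4206x^2 + 2261x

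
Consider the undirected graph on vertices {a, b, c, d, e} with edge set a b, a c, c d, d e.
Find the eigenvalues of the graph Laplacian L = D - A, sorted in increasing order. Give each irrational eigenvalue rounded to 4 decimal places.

Each diagonal entry of L is the vertex degree and each off-diagonal entry is -1 where an edge is present, 0 otherwise; in the order [a, b, c, d, e] the diagonal is [2, 1, 2, 2, 1]. Since every row of L sums to 0, the all-ones vector is in the kernel and 0 is an eigenvalue. The single zero eigenvalue shows the graph is connected. By the matrix-tree theorem the graph has (1/5) * product of the nonzero eigenvalues = 1 spanning tree.

[0, 0.3820, 1.3820, 2.6180, 3.6180]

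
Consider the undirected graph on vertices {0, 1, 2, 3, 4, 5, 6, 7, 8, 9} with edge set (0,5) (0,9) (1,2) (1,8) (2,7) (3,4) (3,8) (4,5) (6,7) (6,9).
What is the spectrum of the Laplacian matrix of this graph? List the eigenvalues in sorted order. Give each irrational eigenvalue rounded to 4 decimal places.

[0, 0.3820, 0.3820, 1.3820, 1.3820, 2.6180, 2.6180, 3.6180, 3.6180, 4]

With the vertex order [0, 1, 2, 3, 4, 5, 6, 7, 8, 9], the degrees are [2, 2, 2, 2, 2, 2, 2, 2, 2, 2], giving D = diag(2, 2, 2, 2, 2, 2, 2, 2, 2, 2) and L = D - A. Since every row of L sums to 0, the all-ones vector is in the kernel and 0 is an eigenvalue. The largest eigenvalue, 4, is at most the vertex count 10.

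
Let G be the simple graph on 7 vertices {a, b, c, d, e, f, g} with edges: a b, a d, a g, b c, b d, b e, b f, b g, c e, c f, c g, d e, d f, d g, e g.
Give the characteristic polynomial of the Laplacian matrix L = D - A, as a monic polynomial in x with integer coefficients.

x^7 - 30x^6 + 367x^5 - 2338x^4 + 8161x^3 - 14766x^2 + 10801x

Each diagonal entry of L is the vertex degree and each off-diagonal entry is -1 where an edge is present, 0 otherwise; in the order [a, b, c, d, e, f, g] the diagonal is [3, 6, 4, 5, 4, 3, 5]. Computing det(xI - L) by cofactor expansion (or equivalently via sum-over-permutations) gives x^7 - 30x^6 + 367x^5 - 2338x^4 + 8161x^3 - 14766x^2 + 10801x. The coefficient of x^6 equals -trace(L) = -30, matching the sum of degrees. There is one zero in the spectrum, matching the 1 component. The eigenvalues sum to 30, which equals trace(L) = 2|E|.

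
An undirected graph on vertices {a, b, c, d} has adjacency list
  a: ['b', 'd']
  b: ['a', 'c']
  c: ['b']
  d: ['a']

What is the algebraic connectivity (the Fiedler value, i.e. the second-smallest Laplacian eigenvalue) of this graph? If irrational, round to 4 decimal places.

With the vertex order [a, b, c, d], the degrees are [2, 2, 1, 1], giving D = diag(2, 2, 1, 1) and L = D - A. The smallest Laplacian eigenvalue is always 0. The next one, lambda_2 = 0.5858, measures how hard the graph is to disconnect: larger values mean better connectivity.

0.5858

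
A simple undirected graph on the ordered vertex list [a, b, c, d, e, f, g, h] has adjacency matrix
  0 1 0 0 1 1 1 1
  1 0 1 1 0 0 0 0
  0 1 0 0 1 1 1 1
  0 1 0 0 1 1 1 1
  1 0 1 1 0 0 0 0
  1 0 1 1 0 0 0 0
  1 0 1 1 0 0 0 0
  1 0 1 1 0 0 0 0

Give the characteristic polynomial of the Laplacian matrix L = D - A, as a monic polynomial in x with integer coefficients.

With the vertex order [a, b, c, d, e, f, g, h], the degrees are [5, 3, 5, 5, 3, 3, 3, 3], giving D = diag(5, 3, 5, 5, 3, 3, 3, 3) and L = D - A. The eigenvalues of L are [0, 3, 3, 3, 3, 5, 5, 8]; the characteristic polynomial is the product of (x - lambda_i), which multiplies out to x^8 - 30x^7 + 375x^6 - 2540x^5 + 10095x^4 - 23598x^3 + 30105x^2 - 16200x. Since p(0) = det(-L) = 0, x divides p(x). The largest eigenvalue, 8, is at most the vertex count 8. By the matrix-tree theorem the graph has (1/8) * product of the nonzero eigenvalues = 2025 spanning trees.

x^8 - 30x^7 + 375x^6 - 2540x^5 + 10095x^4 - 23598x^3 + 30105x^2 - 16200x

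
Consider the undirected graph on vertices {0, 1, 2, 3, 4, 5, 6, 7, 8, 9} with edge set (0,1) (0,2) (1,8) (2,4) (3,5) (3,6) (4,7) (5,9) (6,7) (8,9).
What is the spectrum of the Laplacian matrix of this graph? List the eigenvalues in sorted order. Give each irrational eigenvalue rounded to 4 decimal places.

With the vertex order [0, 1, 2, 3, 4, 5, 6, 7, 8, 9], the degrees are [2, 2, 2, 2, 2, 2, 2, 2, 2, 2], giving D = diag(2, 2, 2, 2, 2, 2, 2, 2, 2, 2) and L = D - A. L is symmetric positive semidefinite, so every eigenvalue is real and nonnegative. There is one zero in the spectrum, matching the 1 component. The eigenvalues sum to 20, which equals trace(L) = 2|E|.

[0, 0.3820, 0.3820, 1.3820, 1.3820, 2.6180, 2.6180, 3.6180, 3.6180, 4]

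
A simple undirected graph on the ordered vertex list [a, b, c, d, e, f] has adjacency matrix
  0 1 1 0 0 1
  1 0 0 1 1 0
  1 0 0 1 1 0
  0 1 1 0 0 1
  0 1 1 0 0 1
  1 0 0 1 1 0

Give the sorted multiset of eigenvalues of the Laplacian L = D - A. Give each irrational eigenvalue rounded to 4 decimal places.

[0, 3, 3, 3, 3, 6]

Each diagonal entry of L is the vertex degree and each off-diagonal entry is -1 where an edge is present, 0 otherwise; in the order [a, b, c, d, e, f] the diagonal is [3, 3, 3, 3, 3, 3]. Since every row of L sums to 0, the all-ones vector is in the kernel and 0 is an eigenvalue. By the matrix-tree theorem the graph has (1/6) * product of the nonzero eigenvalues = 81 spanning trees. The largest eigenvalue, 6, is at most the vertex count 6.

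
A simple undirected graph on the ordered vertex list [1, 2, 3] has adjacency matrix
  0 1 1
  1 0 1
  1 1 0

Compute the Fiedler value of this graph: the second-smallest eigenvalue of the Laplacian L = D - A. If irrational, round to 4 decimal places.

3

Each diagonal entry of L is the vertex degree and each off-diagonal entry is -1 where an edge is present, 0 otherwise; in the order [1, 2, 3] the diagonal is [2, 2, 2]. Computing the eigenvalues of L and sorting gives [0, 3, 3]. The Fiedler value lambda_2 = 3 is strictly positive, so the graph is connected. The largest eigenvalue, 3, is at most the vertex count 3. By the matrix-tree theorem the graph has (1/3) * product of the nonzero eigenvalues = 3 spanning trees.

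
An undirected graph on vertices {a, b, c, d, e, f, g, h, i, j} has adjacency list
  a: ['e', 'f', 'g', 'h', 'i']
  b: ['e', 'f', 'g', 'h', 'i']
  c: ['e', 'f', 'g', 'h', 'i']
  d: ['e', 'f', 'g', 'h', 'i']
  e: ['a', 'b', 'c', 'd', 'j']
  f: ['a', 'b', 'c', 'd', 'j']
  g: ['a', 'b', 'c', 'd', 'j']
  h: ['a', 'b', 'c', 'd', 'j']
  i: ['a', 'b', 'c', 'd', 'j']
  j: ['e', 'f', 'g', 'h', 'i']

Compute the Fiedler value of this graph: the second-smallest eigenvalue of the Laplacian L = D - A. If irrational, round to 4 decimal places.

5

With the vertex order [a, b, c, d, e, f, g, h, i, j], the degrees are [5, 5, 5, 5, 5, 5, 5, 5, 5, 5], giving D = diag(5, 5, 5, 5, 5, 5, 5, 5, 5, 5) and L = D - A. The sorted Laplacian eigenvalues are [0, 5, 5, 5, 5, 5, 5, 5, 5, 10]; the algebraic connectivity is the second entry, 5. There is one zero in the spectrum, matching the 1 component. The largest eigenvalue, 10, is at most the vertex count 10.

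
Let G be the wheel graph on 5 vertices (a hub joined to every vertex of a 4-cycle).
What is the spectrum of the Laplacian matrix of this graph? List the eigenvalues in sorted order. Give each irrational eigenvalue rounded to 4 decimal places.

The graph has 5 vertices and degree multiset [4, 3, 3, 3, 3]; D is the diagonal matrix of degrees and L = D - A. Since every row of L sums to 0, the all-ones vector is in the kernel and 0 is an eigenvalue. There is one zero in the spectrum, matching the 1 component. The largest eigenvalue, 5, is at most the vertex count 5.

[0, 3, 3, 5, 5]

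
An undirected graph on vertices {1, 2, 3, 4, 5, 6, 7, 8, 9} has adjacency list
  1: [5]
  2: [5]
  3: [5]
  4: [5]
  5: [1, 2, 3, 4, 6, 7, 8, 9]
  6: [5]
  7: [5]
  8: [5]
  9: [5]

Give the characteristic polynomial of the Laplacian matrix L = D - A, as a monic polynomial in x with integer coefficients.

Reading degrees in the order [1, 2, 3, 4, 5, 6, 7, 8, 9] gives [1, 1, 1, 1, 8, 1, 1, 1, 1]; set D = diag(1, 1, 1, 1, 8, 1, 1, 1, 1) and form L = D - A. L has integer entries, so p(x) = det(xI - L) has integer coefficients. Expanding the determinant yields x^9 - 16x^8 + 84x^7 - 224x^6 + 350x^5 - 336x^4 + 196x^3 - 64x^2 + 9x. The constant term is 0 because L is singular (the all-ones vector lies in its kernel). The largest eigenvalue, 9, is at most the vertex count 9. The eigenvalues sum to 16, which equals trace(L) = 2|E|.

x^9 - 16x^8 + 84x^7 - 224x^6 + 350x^5 - 336x^4 + 196x^3 - 64x^2 + 9x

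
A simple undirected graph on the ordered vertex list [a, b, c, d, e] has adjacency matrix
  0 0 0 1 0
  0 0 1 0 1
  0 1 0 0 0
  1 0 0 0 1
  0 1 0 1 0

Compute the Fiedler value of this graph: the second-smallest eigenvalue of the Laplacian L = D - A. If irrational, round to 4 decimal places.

Reading degrees in the order [a, b, c, d, e] gives [1, 2, 1, 2, 2]; set D = diag(1, 2, 1, 2, 2) and form L = D - A. Computing the eigenvalues of L and sorting gives [0, 0.3820, 1.3820, 2.6180, 3.6180]. The Fiedler value lambda_2 = 0.3820 is strictly positive, so the graph is connected. The eigenvalues sum to 8, which equals trace(L) = 2|E|. The largest eigenvalue, 3.6180, is at most the vertex count 5.

0.3820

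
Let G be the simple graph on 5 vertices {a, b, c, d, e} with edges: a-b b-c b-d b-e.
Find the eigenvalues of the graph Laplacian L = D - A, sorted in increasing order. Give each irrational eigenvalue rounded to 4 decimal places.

Reading degrees in the order [a, b, c, d, e] gives [1, 4, 1, 1, 1]; set D = diag(1, 4, 1, 1, 1) and form L = D - A. Diagonalising L (or applying a numerical eigensolver to the 5x5 matrix) gives the spectrum above. The single zero eigenvalue shows the graph is connected.

[0, 1, 1, 1, 5]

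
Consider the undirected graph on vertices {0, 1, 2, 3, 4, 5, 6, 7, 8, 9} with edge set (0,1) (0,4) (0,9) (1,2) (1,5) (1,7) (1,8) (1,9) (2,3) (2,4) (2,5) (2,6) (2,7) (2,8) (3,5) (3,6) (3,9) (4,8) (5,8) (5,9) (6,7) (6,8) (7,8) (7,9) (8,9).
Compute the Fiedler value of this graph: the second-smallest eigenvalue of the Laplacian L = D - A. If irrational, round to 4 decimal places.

2.1186

Each diagonal entry of L is the vertex degree and each off-diagonal entry is -1 where an edge is present, 0 otherwise; in the order [0, 1, 2, 3, 4, 5, 6, 7, 8, 9] the diagonal is [3, 6, 7, 4, 3, 5, 4, 5, 7, 6]. Computing the eigenvalues of L and sorting gives [0, 2.1186, 3.2713, 3.9061, 4.1532, 5.7696, 6.7447, 7.2501, 8.2062, 8.5801]. The Fiedler value lambda_2 = 2.1186 is strictly positive, so the graph is connected. There is one zero in the spectrum, matching the 1 component.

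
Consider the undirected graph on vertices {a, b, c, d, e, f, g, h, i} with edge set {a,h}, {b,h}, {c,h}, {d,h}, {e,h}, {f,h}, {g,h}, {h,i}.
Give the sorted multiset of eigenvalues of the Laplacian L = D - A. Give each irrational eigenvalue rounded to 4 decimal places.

Reading degrees in the order [a, b, c, d, e, f, g, h, i] gives [1, 1, 1, 1, 1, 1, 1, 8, 1]; set D = diag(1, 1, 1, 1, 1, 1, 1, 8, 1) and form L = D - A. The multiplicity of 0 as a Laplacian eigenvalue equals the number of connected components. There is one zero in the spectrum, matching the 1 component.

[0, 1, 1, 1, 1, 1, 1, 1, 9]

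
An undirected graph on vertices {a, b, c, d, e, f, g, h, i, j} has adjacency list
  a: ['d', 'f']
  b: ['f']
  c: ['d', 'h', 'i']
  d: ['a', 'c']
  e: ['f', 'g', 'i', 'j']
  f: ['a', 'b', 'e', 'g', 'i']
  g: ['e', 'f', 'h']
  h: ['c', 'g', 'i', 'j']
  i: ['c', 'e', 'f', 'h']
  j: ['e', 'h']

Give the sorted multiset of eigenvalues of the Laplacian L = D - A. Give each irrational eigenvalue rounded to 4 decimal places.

Each diagonal entry of L is the vertex degree and each off-diagonal entry is -1 where an edge is present, 0 otherwise; in the order [a, b, c, d, e, f, g, h, i, j] the diagonal is [2, 1, 3, 2, 4, 5, 3, 4, 4, 2]. Diagonalising L (or applying a numerical eigensolver to the 10x10 matrix) gives the spectrum above. The largest eigenvalue, 6.4525, is at most the vertex count 10. By the matrix-tree theorem the graph has (1/10) * product of the nonzero eigenvalues = 710 spanning trees.

[0, 0.8188, 0.9087, 2, 2.2053, 3.1716, 3.6921, 4.8642, 5.8868, 6.4525]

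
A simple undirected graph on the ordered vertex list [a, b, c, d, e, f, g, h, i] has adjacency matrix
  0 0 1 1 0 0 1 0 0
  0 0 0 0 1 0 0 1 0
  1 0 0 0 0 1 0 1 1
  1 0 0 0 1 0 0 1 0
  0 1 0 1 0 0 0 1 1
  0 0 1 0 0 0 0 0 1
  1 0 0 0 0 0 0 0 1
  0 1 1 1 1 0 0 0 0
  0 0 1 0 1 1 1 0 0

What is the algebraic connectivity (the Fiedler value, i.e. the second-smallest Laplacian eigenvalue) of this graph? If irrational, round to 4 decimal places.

With the vertex order [a, b, c, d, e, f, g, h, i], the degrees are [3, 2, 4, 3, 4, 2, 2, 4, 4], giving D = diag(3, 2, 4, 3, 4, 2, 2, 4, 4) and L = D - A. Computing the eigenvalues of L and sorting gives [0, 0.9941, 1.5229, 2.2481, 3.2790, 3.8506, 4.4471, 5.4257, 6.2326]. The Fiedler value lambda_2 = 0.9941 is strictly positive, so the graph is connected. By the matrix-tree theorem the graph has (1/9) * product of the nonzero eigenvalues = 718 spanning trees.

0.9941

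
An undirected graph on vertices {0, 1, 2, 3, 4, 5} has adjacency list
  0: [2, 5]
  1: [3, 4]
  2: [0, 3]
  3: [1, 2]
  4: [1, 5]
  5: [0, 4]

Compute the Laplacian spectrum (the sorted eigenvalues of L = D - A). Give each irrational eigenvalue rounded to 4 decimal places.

[0, 1, 1, 3, 3, 4]

Reading degrees in the order [0, 1, 2, 3, 4, 5] gives [2, 2, 2, 2, 2, 2]; set D = diag(2, 2, 2, 2, 2, 2) and form L = D - A. Since every row of L sums to 0, the all-ones vector is in the kernel and 0 is an eigenvalue.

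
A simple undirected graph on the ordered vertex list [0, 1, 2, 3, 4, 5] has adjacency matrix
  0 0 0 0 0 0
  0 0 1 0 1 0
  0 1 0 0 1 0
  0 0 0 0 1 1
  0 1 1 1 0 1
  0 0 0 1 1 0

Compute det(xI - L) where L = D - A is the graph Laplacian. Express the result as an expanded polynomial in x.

Each diagonal entry of L is the vertex degree and each off-diagonal entry is -1 where an edge is present, 0 otherwise; in the order [0, 1, 2, 3, 4, 5] the diagonal is [0, 2, 2, 2, 4, 2]. Computing det(xI - L) by cofactor expansion (or equivalently via sum-over-permutations) gives x^6 - 12x^5 + 50x^4 - 84x^3 + 45x^2. The coefficient of x^5 equals -trace(L) = -12, matching the sum of degrees. The eigenvalues sum to 12, which equals trace(L) = 2|E|. There are 2 zeros in the spectrum, matching the 2 components.

x^6 - 12x^5 + 50x^4 - 84x^3 + 45x^2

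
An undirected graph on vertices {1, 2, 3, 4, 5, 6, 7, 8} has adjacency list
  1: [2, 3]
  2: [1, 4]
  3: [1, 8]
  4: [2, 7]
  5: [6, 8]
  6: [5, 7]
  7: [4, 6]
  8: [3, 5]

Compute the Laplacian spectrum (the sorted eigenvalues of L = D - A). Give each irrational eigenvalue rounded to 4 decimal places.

Reading degrees in the order [1, 2, 3, 4, 5, 6, 7, 8] gives [2, 2, 2, 2, 2, 2, 2, 2]; set D = diag(2, 2, 2, 2, 2, 2, 2, 2) and form L = D - A. Since every row of L sums to 0, the all-ones vector is in the kernel and 0 is an eigenvalue. The single zero eigenvalue shows the graph is connected. There is one zero in the spectrum, matching the 1 component.

[0, 0.5858, 0.5858, 2, 2, 3.4142, 3.4142, 4]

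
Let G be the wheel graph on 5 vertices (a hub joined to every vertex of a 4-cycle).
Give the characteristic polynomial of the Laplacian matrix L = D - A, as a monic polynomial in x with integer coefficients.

The graph has 5 vertices and degree multiset [4, 3, 3, 3, 3]; D is the diagonal matrix of degrees and L = D - A. L has integer entries, so p(x) = det(xI - L) has integer coefficients. Expanding the determinant yields x^5 - 16x^4 + 94x^3 - 240x^2 + 225x. The coefficient of x^4 equals -trace(L) = -16, matching the sum of degrees.

x^5 - 16x^4 + 94x^3 - 240x^2 + 225x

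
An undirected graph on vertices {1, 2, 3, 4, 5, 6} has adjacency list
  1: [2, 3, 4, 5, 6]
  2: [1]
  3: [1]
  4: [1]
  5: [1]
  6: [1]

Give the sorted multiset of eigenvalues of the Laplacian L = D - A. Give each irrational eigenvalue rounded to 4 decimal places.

Reading degrees in the order [1, 2, 3, 4, 5, 6] gives [5, 1, 1, 1, 1, 1]; set D = diag(5, 1, 1, 1, 1, 1) and form L = D - A. Since every row of L sums to 0, the all-ones vector is in the kernel and 0 is an eigenvalue. The single zero eigenvalue shows the graph is connected. The eigenvalues sum to 10, which equals trace(L) = 2|E|.

[0, 1, 1, 1, 1, 6]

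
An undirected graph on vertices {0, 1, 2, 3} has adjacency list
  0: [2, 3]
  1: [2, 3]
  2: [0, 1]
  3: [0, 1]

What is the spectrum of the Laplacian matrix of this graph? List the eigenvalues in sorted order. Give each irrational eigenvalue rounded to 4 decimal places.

[0, 2, 2, 4]

With the vertex order [0, 1, 2, 3], the degrees are [2, 2, 2, 2], giving D = diag(2, 2, 2, 2) and L = D - A. Since every row of L sums to 0, the all-ones vector is in the kernel and 0 is an eigenvalue. The single zero eigenvalue shows the graph is connected. There is one zero in the spectrum, matching the 1 component. The largest eigenvalue, 4, is at most the vertex count 4.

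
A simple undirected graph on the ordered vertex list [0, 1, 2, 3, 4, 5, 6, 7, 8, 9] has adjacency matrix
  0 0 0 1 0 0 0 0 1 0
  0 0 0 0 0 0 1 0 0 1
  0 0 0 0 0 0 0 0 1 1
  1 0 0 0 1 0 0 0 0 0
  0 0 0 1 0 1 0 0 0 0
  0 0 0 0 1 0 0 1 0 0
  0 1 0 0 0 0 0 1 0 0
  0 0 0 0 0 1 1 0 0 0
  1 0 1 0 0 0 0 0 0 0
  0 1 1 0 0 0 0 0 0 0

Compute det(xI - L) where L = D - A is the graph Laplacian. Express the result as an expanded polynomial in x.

With the vertex order [0, 1, 2, 3, 4, 5, 6, 7, 8, 9], the degrees are [2, 2, 2, 2, 2, 2, 2, 2, 2, 2], giving D = diag(2, 2, 2, 2, 2, 2, 2, 2, 2, 2) and L = D - A. L has integer entries, so p(x) = det(xI - L) has integer coefficients. Expanding the determinant yields x^10 - 20x^9 + 170x^8 - 800x^7 + 2275x^6 - 4004x^5 + 4290x^4 - 2640x^3 + 825x^2 - 100x. The constant term is 0 because L is singular (the all-ones vector lies in its kernel). By the matrix-tree theorem the graph has (1/10) * product of the nonzero eigenvalues = 10 spanning trees.

x^10 - 20x^9 + 170x^8 - 800x^7 + 2275x^6 - 4004x^5 + 4290x^4 - 2640x^3 + 825x^2 - 100x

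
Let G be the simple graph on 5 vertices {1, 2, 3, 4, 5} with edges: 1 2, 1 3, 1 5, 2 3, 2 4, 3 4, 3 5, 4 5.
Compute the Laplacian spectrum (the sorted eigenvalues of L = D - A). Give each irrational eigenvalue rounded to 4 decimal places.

[0, 3, 3, 5, 5]

With the vertex order [1, 2, 3, 4, 5], the degrees are [3, 3, 4, 3, 3], giving D = diag(3, 3, 4, 3, 3) and L = D - A. Since every row of L sums to 0, the all-ones vector is in the kernel and 0 is an eigenvalue. The single zero eigenvalue shows the graph is connected.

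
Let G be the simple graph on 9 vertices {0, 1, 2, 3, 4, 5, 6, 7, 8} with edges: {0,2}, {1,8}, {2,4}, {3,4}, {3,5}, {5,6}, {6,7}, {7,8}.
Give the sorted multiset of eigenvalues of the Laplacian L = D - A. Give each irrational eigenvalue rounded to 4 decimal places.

With the vertex order [0, 1, 2, 3, 4, 5, 6, 7, 8], the degrees are [1, 1, 2, 2, 2, 2, 2, 2, 2], giving D = diag(1, 1, 2, 2, 2, 2, 2, 2, 2) and L = D - A. Since every row of L sums to 0, the all-ones vector is in the kernel and 0 is an eigenvalue. The largest eigenvalue, 3.8794, is at most the vertex count 9.

[0, 0.1206, 0.4679, 1, 1.6527, 2.3473, 3, 3.5321, 3.8794]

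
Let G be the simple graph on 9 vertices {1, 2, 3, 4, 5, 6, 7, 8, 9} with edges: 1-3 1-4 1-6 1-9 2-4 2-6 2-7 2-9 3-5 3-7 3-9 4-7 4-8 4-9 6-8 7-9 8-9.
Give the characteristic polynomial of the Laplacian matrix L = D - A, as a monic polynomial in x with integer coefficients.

Each diagonal entry of L is the vertex degree and each off-diagonal entry is -1 where an edge is present, 0 otherwise; in the order [1, 2, 3, 4, 5, 6, 7, 8, 9] the diagonal is [4, 4, 4, 5, 1, 3, 4, 3, 6]. L has integer entries, so p(x) = det(xI - L) has integer coefficients. Expanding the determinant yields x^9 - 34x^8 + 489x^7 - 3870x^6 + 18334x^5 - 52826x^4 + 89273x^3 - 79062x^2 + 26712x. Since p(0) = det(-L) = 0, x divides p(x). There is one zero in the spectrum, matching the 1 component. The largest eigenvalue, 7.2650, is at most the vertex count 9.

x^9 - 34x^8 + 489x^7 - 3870x^6 + 18334x^5 - 52826x^4 + 89273x^3 - 79062x^2 + 26712x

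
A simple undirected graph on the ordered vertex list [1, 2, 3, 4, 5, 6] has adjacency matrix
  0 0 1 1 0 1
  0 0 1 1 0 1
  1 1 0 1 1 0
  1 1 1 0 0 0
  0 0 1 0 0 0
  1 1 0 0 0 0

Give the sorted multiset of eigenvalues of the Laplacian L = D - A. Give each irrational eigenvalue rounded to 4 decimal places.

[0, 0.8929, 2.2123, 3, 4.5262, 5.3686]

Reading degrees in the order [1, 2, 3, 4, 5, 6] gives [3, 3, 4, 3, 1, 2]; set D = diag(3, 3, 4, 3, 1, 2) and form L = D - A. L is symmetric positive semidefinite, so every eigenvalue is real and nonnegative. The single zero eigenvalue shows the graph is connected. The eigenvalues sum to 16, which equals trace(L) = 2|E|. There is one zero in the spectrum, matching the 1 component.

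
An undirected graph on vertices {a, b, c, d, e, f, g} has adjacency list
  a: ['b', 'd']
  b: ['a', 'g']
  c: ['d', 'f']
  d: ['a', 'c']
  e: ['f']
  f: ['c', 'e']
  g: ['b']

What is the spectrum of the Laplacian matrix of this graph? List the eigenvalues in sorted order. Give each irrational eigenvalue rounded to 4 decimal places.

[0, 0.1981, 0.7530, 1.5550, 2.4450, 3.2470, 3.8019]

Each diagonal entry of L is the vertex degree and each off-diagonal entry is -1 where an edge is present, 0 otherwise; in the order [a, b, c, d, e, f, g] the diagonal is [2, 2, 2, 2, 1, 2, 1]. Since every row of L sums to 0, the all-ones vector is in the kernel and 0 is an eigenvalue. The single zero eigenvalue shows the graph is connected. There is one zero in the spectrum, matching the 1 component.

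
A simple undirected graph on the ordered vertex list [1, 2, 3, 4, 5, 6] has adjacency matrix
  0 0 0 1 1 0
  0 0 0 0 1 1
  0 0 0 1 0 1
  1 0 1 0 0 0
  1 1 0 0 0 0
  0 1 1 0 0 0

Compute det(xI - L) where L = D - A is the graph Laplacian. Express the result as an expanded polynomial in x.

Each diagonal entry of L is the vertex degree and each off-diagonal entry is -1 where an edge is present, 0 otherwise; in the order [1, 2, 3, 4, 5, 6] the diagonal is [2, 2, 2, 2, 2, 2]. Computing det(xI - L) by cofactor expansion (or equivalently via sum-over-permutations) gives x^6 - 12x^5 + 54x^4 - 112x^3 + 105x^2 - 36x. Since p(0) = det(-L) = 0, x divides p(x). By the matrix-tree theorem the graph has (1/6) * product of the nonzero eigenvalues = 6 spanning trees.

x^6 - 12x^5 + 54x^4 - 112x^3 + 105x^2 - 36x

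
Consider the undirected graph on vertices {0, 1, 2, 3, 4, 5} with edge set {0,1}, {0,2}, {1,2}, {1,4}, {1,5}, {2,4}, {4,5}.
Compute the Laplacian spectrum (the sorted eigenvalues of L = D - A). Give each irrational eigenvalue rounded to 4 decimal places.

Reading degrees in the order [0, 1, 2, 3, 4, 5] gives [2, 4, 3, 0, 3, 2]; set D = diag(2, 4, 3, 0, 3, 2) and form L = D - A. The multiplicity of 0 as a Laplacian eigenvalue equals the number of connected components. The 2 zero eigenvalues correspond to the 2 connected components. The eigenvalues sum to 14, which equals trace(L) = 2|E|.

[0, 0, 1.5858, 3, 4.4142, 5]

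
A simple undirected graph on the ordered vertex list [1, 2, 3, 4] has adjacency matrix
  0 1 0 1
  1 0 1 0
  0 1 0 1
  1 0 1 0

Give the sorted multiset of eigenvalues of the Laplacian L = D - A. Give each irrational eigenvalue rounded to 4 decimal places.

With the vertex order [1, 2, 3, 4], the degrees are [2, 2, 2, 2], giving D = diag(2, 2, 2, 2) and L = D - A. L is symmetric positive semidefinite, so every eigenvalue is real and nonnegative. By the matrix-tree theorem the graph has (1/4) * product of the nonzero eigenvalues = 4 spanning trees. There is one zero in the spectrum, matching the 1 component.

[0, 2, 2, 4]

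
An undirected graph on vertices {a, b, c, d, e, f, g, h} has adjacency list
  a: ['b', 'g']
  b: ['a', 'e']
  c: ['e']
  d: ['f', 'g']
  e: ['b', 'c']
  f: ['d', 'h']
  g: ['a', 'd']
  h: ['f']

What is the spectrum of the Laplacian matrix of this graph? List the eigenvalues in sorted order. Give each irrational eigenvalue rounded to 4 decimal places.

Each diagonal entry of L is the vertex degree and each off-diagonal entry is -1 where an edge is present, 0 otherwise; in the order [a, b, c, d, e, f, g, h] the diagonal is [2, 2, 1, 2, 2, 2, 2, 1]. L is symmetric positive semidefinite, so every eigenvalue is real and nonnegative. The largest eigenvalue, 3.8478, is at most the vertex count 8. There is one zero in the spectrum, matching the 1 component.

[0, 0.1522, 0.5858, 1.2346, 2, 2.7654, 3.4142, 3.8478]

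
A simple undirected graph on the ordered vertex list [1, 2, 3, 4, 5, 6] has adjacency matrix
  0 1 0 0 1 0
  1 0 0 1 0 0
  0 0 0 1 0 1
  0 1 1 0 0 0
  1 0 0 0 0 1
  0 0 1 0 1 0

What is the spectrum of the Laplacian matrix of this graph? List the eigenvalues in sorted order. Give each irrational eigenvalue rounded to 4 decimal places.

[0, 1, 1, 3, 3, 4]

Each diagonal entry of L is the vertex degree and each off-diagonal entry is -1 where an edge is present, 0 otherwise; in the order [1, 2, 3, 4, 5, 6] the diagonal is [2, 2, 2, 2, 2, 2]. L is symmetric positive semidefinite, so every eigenvalue is real and nonnegative. The single zero eigenvalue shows the graph is connected.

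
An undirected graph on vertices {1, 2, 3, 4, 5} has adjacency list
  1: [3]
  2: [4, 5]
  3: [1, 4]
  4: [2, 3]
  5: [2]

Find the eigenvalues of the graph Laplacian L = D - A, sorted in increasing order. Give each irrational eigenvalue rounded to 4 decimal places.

[0, 0.3820, 1.3820, 2.6180, 3.6180]

With the vertex order [1, 2, 3, 4, 5], the degrees are [1, 2, 2, 2, 1], giving D = diag(1, 2, 2, 2, 1) and L = D - A. The multiplicity of 0 as a Laplacian eigenvalue equals the number of connected components. The eigenvalues sum to 8, which equals trace(L) = 2|E|.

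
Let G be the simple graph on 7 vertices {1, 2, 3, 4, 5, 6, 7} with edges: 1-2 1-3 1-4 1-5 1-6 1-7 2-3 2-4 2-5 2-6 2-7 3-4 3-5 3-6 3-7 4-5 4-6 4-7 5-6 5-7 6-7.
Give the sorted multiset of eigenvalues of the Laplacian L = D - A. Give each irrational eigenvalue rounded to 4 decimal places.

Each diagonal entry of L is the vertex degree and each off-diagonal entry is -1 where an edge is present, 0 otherwise; in the order [1, 2, 3, 4, 5, 6, 7] the diagonal is [6, 6, 6, 6, 6, 6, 6]. Diagonalising L (or applying a numerical eigensolver to the 7x7 matrix) gives the spectrum above. The single zero eigenvalue shows the graph is connected.

[0, 7, 7, 7, 7, 7, 7]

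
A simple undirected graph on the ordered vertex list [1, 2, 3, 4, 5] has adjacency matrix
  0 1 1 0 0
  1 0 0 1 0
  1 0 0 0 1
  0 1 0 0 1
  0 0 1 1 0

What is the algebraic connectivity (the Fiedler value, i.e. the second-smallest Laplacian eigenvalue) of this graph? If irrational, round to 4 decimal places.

With the vertex order [1, 2, 3, 4, 5], the degrees are [2, 2, 2, 2, 2], giving D = diag(2, 2, 2, 2, 2) and L = D - A. The sorted Laplacian eigenvalues are [0, 1.3820, 1.3820, 3.6180, 3.6180]; the algebraic connectivity is the second entry, 1.3820. By the matrix-tree theorem the graph has (1/5) * product of the nonzero eigenvalues = 5 spanning trees.

1.3820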